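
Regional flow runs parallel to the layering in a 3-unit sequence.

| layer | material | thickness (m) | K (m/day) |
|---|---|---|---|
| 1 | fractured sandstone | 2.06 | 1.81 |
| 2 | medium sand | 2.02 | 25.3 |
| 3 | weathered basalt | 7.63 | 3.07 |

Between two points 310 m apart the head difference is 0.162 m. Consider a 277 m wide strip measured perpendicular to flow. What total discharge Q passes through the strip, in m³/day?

11.3

Flow is parallel to layering, so each bed carries its own Darcy discharge and the transmissivities add.
Σ(K_i·b_i) = 1.81×2.06 + 25.3×2.02 + 3.07×7.63 = 78.26 m²/day.
Hydraulic gradient i = Δh / L = 0.162 / 310 = 0.0005226.
Q = Σ(K_i·b_i) · W · i = 78.26 × 277 × 0.0005226 = 11.33 m³/day.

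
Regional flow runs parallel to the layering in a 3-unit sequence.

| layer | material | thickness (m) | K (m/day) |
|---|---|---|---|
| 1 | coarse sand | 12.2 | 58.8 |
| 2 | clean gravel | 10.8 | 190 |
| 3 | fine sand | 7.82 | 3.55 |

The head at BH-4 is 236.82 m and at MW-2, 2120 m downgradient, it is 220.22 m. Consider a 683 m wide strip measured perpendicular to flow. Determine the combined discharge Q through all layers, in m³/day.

Flow is parallel to layering, so each bed carries its own Darcy discharge and the transmissivities add.
Σ(K_i·b_i) = 58.8×12.2 + 190×10.8 + 3.55×7.82 = 2797 m²/day.
Hydraulic gradient i = (236.82 − 220.22) / 2120 = 16.6 / 2120 = 0.007830.
Q = Σ(K_i·b_i) · W · i = 2797 × 683 × 0.007830 = 14959 m³/day.

15000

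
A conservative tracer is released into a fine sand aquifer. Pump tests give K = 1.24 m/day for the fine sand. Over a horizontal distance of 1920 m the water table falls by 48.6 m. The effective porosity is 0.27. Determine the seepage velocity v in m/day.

0.116

Hydraulic gradient i = Δh / L = 48.6 / 1920 = 0.02531.
Darcy flux q = K · i = 1.240 × 0.02531 = 0.03139 m/day.
Seepage velocity v = q / n_e = 0.03139 / 0.27 = 0.1162 m/day.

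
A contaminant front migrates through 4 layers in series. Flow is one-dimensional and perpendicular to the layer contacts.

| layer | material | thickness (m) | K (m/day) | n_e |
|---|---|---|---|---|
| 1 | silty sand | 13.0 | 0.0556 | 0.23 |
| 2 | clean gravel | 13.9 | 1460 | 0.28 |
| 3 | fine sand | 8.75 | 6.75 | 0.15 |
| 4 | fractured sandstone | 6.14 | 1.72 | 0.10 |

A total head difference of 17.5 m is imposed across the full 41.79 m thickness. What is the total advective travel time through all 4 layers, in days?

With flow normal to the layers, continuity requires the same specific discharge q through every layer.
Σ(b_i/K_i) = 13.0/0.0556 + 13.9/1460 + 8.75/6.75 + 6.14/1.72 = 238.7 d.
q = Δh / Σ(b_i/K_i) = 17.5 / 238.7 = 0.07332 m/day.
In each layer the seepage velocity is v_i = q/n_i, so the layer transit time is t_i = b_i·n_i / q:
  layer 1 (silty sand): t_1 = 13.0 × 0.23 / 0.07332 = 40.78 d
  layer 2 (clean gravel): t_2 = 13.9 × 0.28 / 0.07332 = 53.08 d
  layer 3 (fine sand): t_3 = 8.75 × 0.15 / 0.07332 = 17.90 d
  layer 4 (fractured sandstone): t_4 = 6.14 × 0.10 / 0.07332 = 8.375 d
Total t = Σ t_i = 120.1 days.

120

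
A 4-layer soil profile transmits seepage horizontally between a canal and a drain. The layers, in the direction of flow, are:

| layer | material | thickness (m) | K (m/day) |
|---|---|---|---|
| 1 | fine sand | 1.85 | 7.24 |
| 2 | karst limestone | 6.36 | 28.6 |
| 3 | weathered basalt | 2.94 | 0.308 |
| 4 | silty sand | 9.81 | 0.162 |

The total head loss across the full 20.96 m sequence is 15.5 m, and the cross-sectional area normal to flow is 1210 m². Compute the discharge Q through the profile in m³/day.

266

Flow is perpendicular to layering, so the layers act in series and the equivalent K is the thickness-weighted harmonic mean.
Total thickness L = 1.85 + 6.36 + 2.94 + 9.81 = 20.96 m.
Σ(b_i/K_i) = 1.85/7.24 + 6.36/28.6 + 2.94/0.308 + 9.81/0.162 = 70.58 d.
K_eq = L / Σ(b_i/K_i) = 20.96 / 70.58 = 0.2970 m/day.
Q = K_eq · A · (Δh/L) = 0.2970 × 1210 × (15.5/20.96) = 265.7 m³/day.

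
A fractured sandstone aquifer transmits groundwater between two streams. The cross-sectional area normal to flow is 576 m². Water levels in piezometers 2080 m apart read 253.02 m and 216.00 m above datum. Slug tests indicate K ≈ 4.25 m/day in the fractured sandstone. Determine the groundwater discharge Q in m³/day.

43.6

Hydraulic gradient i = (253.02 − 216.00) / 2080 = 37.02 / 2080 = 0.01780.
Darcy's law: Q = K · A · i = 4.250 × 576.0 × 0.01780 = 43.57 m³/day.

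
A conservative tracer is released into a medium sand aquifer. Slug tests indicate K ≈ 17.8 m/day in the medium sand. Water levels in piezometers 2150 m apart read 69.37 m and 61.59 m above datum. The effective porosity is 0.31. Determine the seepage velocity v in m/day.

Hydraulic gradient i = (69.37 − 61.59) / 2150 = 7.78 / 2150 = 0.003619.
Darcy flux q = K · i = 17.80 × 0.003619 = 0.06441 m/day.
Seepage velocity v = q / n_e = 0.06441 / 0.31 = 0.2078 m/day.

0.208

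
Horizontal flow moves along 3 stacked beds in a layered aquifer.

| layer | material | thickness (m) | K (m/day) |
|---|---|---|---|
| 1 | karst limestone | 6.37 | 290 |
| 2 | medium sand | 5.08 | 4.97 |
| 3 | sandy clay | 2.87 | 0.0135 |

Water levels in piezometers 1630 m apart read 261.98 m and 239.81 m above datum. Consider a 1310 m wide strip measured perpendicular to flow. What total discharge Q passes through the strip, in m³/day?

Flow is parallel to layering, so each bed carries its own Darcy discharge and the transmissivities add.
Σ(K_i·b_i) = 290×6.37 + 4.97×5.08 + 0.0135×2.87 = 1873 m²/day.
Hydraulic gradient i = (261.98 − 239.81) / 1630 = 22.17 / 1630 = 0.01360.
Q = Σ(K_i·b_i) · W · i = 1873 × 1310 × 0.01360 = 33365 m³/day.

33400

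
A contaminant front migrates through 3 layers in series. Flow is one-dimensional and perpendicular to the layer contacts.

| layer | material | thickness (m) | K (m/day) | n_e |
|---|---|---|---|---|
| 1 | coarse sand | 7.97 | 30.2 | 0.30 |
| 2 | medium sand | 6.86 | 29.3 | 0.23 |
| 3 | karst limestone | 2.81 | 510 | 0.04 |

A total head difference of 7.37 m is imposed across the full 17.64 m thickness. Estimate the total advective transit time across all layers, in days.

0.279

With flow normal to the layers, continuity requires the same specific discharge q through every layer.
Σ(b_i/K_i) = 7.97/30.2 + 6.86/29.3 + 2.81/510 = 0.5035 d.
q = Δh / Σ(b_i/K_i) = 7.37 / 0.5035 = 14.64 m/day.
In each layer the seepage velocity is v_i = q/n_i, so the layer transit time is t_i = b_i·n_i / q:
  layer 1 (coarse sand): t_1 = 7.97 × 0.30 / 14.64 = 0.1634 d
  layer 2 (medium sand): t_2 = 6.86 × 0.23 / 14.64 = 0.1078 d
  layer 3 (karst limestone): t_3 = 2.81 × 0.04 / 14.64 = 0.007680 d
Total t = Σ t_i = 0.2788 days.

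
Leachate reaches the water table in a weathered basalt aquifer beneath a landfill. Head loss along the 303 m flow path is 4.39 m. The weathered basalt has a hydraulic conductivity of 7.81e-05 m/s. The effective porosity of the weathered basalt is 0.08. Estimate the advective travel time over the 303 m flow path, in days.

Convert K: 7.81e-05 m/s × 86400 = 6.748 m/day.
Hydraulic gradient i = Δh / L = 4.39 / 303 = 0.01449.
Darcy flux q = K · i = 6.748 × 0.01449 = 0.09777 m/day.
Seepage velocity v = q / n_e = 0.09777 / 0.08 = 1.222 m/day.
Travel time t = L / v = 303 / 1.222 = 247.9 days.

248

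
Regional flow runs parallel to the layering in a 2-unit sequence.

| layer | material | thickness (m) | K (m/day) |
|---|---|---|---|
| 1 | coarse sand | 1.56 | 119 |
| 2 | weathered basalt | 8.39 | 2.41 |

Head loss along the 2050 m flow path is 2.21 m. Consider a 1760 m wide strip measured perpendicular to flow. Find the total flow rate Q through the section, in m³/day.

391

Flow is parallel to layering, so each bed carries its own Darcy discharge and the transmissivities add.
Σ(K_i·b_i) = 119×1.56 + 2.41×8.39 = 205.9 m²/day.
Hydraulic gradient i = Δh / L = 2.21 / 2050 = 0.001078.
Q = Σ(K_i·b_i) · W · i = 205.9 × 1760 × 0.001078 = 390.6 m³/day.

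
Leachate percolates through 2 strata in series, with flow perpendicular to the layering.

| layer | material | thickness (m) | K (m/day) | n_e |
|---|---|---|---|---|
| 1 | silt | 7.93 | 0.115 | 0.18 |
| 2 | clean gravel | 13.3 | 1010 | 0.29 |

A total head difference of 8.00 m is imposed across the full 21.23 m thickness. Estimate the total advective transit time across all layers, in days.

With flow normal to the layers, continuity requires the same specific discharge q through every layer.
Σ(b_i/K_i) = 7.93/0.115 + 13.3/1010 = 68.97 d.
q = Δh / Σ(b_i/K_i) = 8.00 / 68.97 = 0.1160 m/day.
In each layer the seepage velocity is v_i = q/n_i, so the layer transit time is t_i = b_i·n_i / q:
  layer 1 (silt): t_1 = 7.93 × 0.18 / 0.1160 = 12.31 d
  layer 2 (clean gravel): t_2 = 13.3 × 0.29 / 0.1160 = 33.25 d
Total t = Σ t_i = 45.56 days.

45.6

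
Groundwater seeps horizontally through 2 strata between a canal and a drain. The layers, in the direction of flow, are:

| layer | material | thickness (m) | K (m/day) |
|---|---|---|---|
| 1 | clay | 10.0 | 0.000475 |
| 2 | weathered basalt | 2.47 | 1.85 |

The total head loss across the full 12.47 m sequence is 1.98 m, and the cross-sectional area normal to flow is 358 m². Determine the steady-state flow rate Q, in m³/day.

0.0337

Flow is perpendicular to layering, so the layers act in series and the equivalent K is the thickness-weighted harmonic mean.
Total thickness L = 10.0 + 2.47 = 12.47 m.
Σ(b_i/K_i) = 10.0/0.000475 + 2.47/1.85 = 21054 d.
K_eq = L / Σ(b_i/K_i) = 12.47 / 21054 = 0.0005923 m/day.
Q = K_eq · A · (Δh/L) = 0.0005923 × 358 × (1.98/12.47) = 0.03367 m³/day.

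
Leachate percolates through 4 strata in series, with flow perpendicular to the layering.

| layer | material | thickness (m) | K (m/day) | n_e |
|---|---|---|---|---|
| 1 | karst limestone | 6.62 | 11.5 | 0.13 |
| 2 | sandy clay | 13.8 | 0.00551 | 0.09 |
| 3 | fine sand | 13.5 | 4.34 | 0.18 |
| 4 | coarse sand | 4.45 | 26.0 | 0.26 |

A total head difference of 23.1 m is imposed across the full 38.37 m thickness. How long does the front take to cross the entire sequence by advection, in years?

1.69

With flow normal to the layers, continuity requires the same specific discharge q through every layer.
Σ(b_i/K_i) = 6.62/11.5 + 13.8/0.00551 + 13.5/4.34 + 4.45/26.0 = 2508 d.
q = Δh / Σ(b_i/K_i) = 23.1 / 2508 = 0.009209 m/day.
In each layer the seepage velocity is v_i = q/n_i, so the layer transit time is t_i = b_i·n_i / q:
  layer 1 (karst limestone): t_1 = 6.62 × 0.13 / 0.009209 = 93.45 d
  layer 2 (sandy clay): t_2 = 13.8 × 0.09 / 0.009209 = 134.9 d
  layer 3 (fine sand): t_3 = 13.5 × 0.18 / 0.009209 = 263.9 d
  layer 4 (coarse sand): t_4 = 4.45 × 0.26 / 0.009209 = 125.6 d
Total t = Σ t_i = 617.8 days = 1.692 years.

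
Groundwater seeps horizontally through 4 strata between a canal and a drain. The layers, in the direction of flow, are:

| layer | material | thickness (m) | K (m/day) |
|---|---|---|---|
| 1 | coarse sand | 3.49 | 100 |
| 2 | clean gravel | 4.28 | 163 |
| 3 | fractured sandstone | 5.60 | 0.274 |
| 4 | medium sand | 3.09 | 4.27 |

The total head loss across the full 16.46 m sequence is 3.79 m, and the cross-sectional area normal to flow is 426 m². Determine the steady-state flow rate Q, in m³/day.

76.1

Flow is perpendicular to layering, so the layers act in series and the equivalent K is the thickness-weighted harmonic mean.
Total thickness L = 3.49 + 4.28 + 5.60 + 3.09 = 16.46 m.
Σ(b_i/K_i) = 3.49/100 + 4.28/163 + 5.60/0.274 + 3.09/4.27 = 21.22 d.
K_eq = L / Σ(b_i/K_i) = 16.46 / 21.22 = 0.7756 m/day.
Q = K_eq · A · (Δh/L) = 0.7756 × 426 × (3.79/16.46) = 76.08 m³/day.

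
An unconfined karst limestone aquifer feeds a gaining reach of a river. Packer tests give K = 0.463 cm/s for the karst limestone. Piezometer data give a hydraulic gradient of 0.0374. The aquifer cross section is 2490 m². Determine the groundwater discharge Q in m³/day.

Convert K: 0.463 cm/s × 864 = 400.0 m/day.
Hydraulic gradient i = 0.0374.
Darcy's law: Q = K · A · i = 400.0 × 2490 × 0.03740 = 37253 m³/day.

37300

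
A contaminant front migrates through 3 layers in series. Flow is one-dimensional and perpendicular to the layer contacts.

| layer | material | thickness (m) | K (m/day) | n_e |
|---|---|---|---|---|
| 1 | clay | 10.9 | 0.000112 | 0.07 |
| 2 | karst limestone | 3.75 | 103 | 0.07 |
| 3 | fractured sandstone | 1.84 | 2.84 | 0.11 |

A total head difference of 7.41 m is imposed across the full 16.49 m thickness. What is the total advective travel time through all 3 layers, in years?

44.2

With flow normal to the layers, continuity requires the same specific discharge q through every layer.
Σ(b_i/K_i) = 10.9/0.000112 + 3.75/103 + 1.84/2.84 = 97322 d.
q = Δh / Σ(b_i/K_i) = 7.41 / 97322 = 7.614e-05 m/day.
In each layer the seepage velocity is v_i = q/n_i, so the layer transit time is t_i = b_i·n_i / q:
  layer 1 (clay): t_1 = 10.9 × 0.07 / 7.614e-05 = 10021 d
  layer 2 (karst limestone): t_2 = 3.75 × 0.07 / 7.614e-05 = 3448 d
  layer 3 (fractured sandstone): t_3 = 1.84 × 0.11 / 7.614e-05 = 2658 d
Total t = Σ t_i = 16127 days = 44.15 years.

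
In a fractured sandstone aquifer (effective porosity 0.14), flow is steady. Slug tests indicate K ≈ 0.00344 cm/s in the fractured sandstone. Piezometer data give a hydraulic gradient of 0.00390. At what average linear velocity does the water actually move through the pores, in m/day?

0.0828

Convert K: 0.00344 cm/s × 864 = 2.972 m/day.
Hydraulic gradient i = 0.00390.
Darcy flux q = K · i = 2.972 × 0.003900 = 0.01159 m/day.
Seepage velocity v = q / n_e = 0.01159 / 0.14 = 0.08280 m/day.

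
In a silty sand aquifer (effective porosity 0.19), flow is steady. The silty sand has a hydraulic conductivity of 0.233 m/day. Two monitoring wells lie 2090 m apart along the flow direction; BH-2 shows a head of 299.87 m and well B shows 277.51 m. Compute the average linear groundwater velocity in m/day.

0.0131

Hydraulic gradient i = (299.87 − 277.51) / 2090 = 22.36 / 2090 = 0.01070.
Darcy flux q = K · i = 0.2330 × 0.01070 = 0.002493 m/day.
Seepage velocity v = q / n_e = 0.002493 / 0.19 = 0.01312 m/day.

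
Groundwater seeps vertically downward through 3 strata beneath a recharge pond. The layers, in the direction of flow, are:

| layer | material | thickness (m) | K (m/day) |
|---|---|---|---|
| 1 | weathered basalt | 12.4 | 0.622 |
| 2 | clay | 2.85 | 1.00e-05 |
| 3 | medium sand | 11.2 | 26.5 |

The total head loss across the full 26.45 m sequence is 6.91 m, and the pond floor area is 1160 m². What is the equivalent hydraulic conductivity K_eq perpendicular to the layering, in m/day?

9.28e-05

Flow is perpendicular to layering, so the layers act in series and the equivalent K is the thickness-weighted harmonic mean.
Total thickness L = 12.4 + 2.85 + 11.2 = 26.45 m.
Σ(b_i/K_i) = 12.4/0.622 + 2.85/1.00e-05 + 11.2/26.5 = 2.850e+05 d.
K_eq = L / Σ(b_i/K_i) = 26.45 / 2.850e+05 = 9.280e-05 m/day.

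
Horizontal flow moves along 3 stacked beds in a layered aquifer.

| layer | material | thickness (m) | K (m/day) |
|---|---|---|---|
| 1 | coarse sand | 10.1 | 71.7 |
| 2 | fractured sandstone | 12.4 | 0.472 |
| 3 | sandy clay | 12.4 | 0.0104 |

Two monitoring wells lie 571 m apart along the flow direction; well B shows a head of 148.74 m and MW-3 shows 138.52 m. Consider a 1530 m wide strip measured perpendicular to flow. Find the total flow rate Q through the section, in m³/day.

Flow is parallel to layering, so each bed carries its own Darcy discharge and the transmissivities add.
Σ(K_i·b_i) = 71.7×10.1 + 0.472×12.4 + 0.0104×12.4 = 730.2 m²/day.
Hydraulic gradient i = (148.74 − 138.52) / 571 = 10.22 / 571 = 0.01790.
Q = Σ(K_i·b_i) · W · i = 730.2 × 1530 × 0.01790 = 19995 m³/day.

20000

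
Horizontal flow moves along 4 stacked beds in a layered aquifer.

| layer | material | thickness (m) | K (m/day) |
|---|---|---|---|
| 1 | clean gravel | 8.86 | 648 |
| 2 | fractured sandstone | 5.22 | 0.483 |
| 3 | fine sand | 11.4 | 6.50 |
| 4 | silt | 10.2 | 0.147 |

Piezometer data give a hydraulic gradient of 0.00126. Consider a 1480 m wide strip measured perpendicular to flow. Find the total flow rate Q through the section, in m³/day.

Flow is parallel to layering, so each bed carries its own Darcy discharge and the transmissivities add.
Σ(K_i·b_i) = 648×8.86 + 0.483×5.22 + 6.50×11.4 + 0.147×10.2 = 5819 m²/day.
Hydraulic gradient i = 0.00126.
Q = Σ(K_i·b_i) · W · i = 5819 × 1480 × 0.001260 = 10852 m³/day.

10900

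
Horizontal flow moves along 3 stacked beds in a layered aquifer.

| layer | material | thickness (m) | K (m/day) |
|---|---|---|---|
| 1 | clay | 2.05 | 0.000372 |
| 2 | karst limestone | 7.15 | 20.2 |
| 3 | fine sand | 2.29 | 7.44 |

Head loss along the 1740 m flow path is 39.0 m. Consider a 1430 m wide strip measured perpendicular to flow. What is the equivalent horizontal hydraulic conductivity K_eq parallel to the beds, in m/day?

Flow is parallel to layering, so each bed carries its own Darcy discharge and the transmissivities add.
Σ(K_i·b_i) = 0.000372×2.05 + 20.2×7.15 + 7.44×2.29 = 161.5 m²/day.
Total thickness b = 11.49 m, so K_eq = Σ(K_i·b_i)/b = 14.05 m/day.

14.1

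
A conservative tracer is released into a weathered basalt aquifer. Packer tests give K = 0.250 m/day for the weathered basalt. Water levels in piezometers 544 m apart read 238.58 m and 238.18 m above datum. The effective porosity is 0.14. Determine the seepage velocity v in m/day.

0.00131

Hydraulic gradient i = (238.58 − 238.18) / 544 = 0.4 / 544 = 0.0007353.
Darcy flux q = K · i = 0.2500 × 0.0007353 = 0.0001838 m/day.
Seepage velocity v = q / n_e = 0.0001838 / 0.14 = 0.001313 m/day.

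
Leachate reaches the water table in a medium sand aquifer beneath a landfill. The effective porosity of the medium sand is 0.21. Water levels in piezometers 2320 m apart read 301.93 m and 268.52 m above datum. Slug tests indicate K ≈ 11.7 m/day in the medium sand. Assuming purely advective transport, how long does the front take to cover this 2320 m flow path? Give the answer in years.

Hydraulic gradient i = (301.93 − 268.52) / 2320 = 33.41 / 2320 = 0.01440.
Darcy flux q = K · i = 11.70 × 0.01440 = 0.1685 m/day.
Seepage velocity v = q / n_e = 0.1685 / 0.21 = 0.8023 m/day.
Travel time t = L / v = 2320 / 0.8023 = 2892 days = 7.917 years.

7.92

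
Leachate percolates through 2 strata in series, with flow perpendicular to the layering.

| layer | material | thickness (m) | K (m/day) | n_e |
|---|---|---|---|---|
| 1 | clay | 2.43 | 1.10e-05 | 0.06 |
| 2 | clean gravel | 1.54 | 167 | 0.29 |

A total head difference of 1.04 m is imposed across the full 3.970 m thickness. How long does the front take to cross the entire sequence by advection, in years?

345

With flow normal to the layers, continuity requires the same specific discharge q through every layer.
Σ(b_i/K_i) = 2.43/1.10e-05 + 1.54/167 = 2.209e+05 d.
q = Δh / Σ(b_i/K_i) = 1.04 / 2.209e+05 = 4.708e-06 m/day.
In each layer the seepage velocity is v_i = q/n_i, so the layer transit time is t_i = b_i·n_i / q:
  layer 1 (clay): t_1 = 2.43 × 0.06 / 4.708e-06 = 30970 d
  layer 2 (clean gravel): t_2 = 1.54 × 0.29 / 4.708e-06 = 94863 d
Total t = Σ t_i = 1.258e+05 days = 344.5 years.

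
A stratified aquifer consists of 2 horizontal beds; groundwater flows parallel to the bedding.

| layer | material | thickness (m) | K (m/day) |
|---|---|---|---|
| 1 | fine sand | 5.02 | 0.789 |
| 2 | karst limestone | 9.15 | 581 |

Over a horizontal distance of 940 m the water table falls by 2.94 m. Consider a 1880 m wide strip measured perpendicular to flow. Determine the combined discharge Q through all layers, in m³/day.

31300

Flow is parallel to layering, so each bed carries its own Darcy discharge and the transmissivities add.
Σ(K_i·b_i) = 0.789×5.02 + 581×9.15 = 5320 m²/day.
Hydraulic gradient i = Δh / L = 2.94 / 940 = 0.003128.
Q = Σ(K_i·b_i) · W · i = 5320 × 1880 × 0.003128 = 31282 m³/day.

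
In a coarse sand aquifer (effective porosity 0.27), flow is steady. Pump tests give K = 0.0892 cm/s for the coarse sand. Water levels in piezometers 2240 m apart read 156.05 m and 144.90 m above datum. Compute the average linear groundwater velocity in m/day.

1.42

Convert K: 0.0892 cm/s × 864 = 77.07 m/day.
Hydraulic gradient i = (156.05 − 144.90) / 2240 = 11.15 / 2240 = 0.004978.
Darcy flux q = K · i = 77.07 × 0.004978 = 0.3836 m/day.
Seepage velocity v = q / n_e = 0.3836 / 0.27 = 1.421 m/day.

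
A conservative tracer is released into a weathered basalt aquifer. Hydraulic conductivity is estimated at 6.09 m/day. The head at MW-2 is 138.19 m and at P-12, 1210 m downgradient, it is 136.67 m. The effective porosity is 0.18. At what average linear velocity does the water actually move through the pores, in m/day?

0.0425

Hydraulic gradient i = (138.19 − 136.67) / 1210 = 1.52 / 1210 = 0.001256.
Darcy flux q = K · i = 6.090 × 0.001256 = 0.007650 m/day.
Seepage velocity v = q / n_e = 0.007650 / 0.18 = 0.04250 m/day.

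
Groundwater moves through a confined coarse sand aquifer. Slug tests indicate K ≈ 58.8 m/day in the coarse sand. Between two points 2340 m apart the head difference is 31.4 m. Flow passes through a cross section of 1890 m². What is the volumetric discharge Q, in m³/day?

1490

Hydraulic gradient i = Δh / L = 31.4 / 2340 = 0.01342.
Darcy's law: Q = K · A · i = 58.80 × 1890 × 0.01342 = 1491 m³/day.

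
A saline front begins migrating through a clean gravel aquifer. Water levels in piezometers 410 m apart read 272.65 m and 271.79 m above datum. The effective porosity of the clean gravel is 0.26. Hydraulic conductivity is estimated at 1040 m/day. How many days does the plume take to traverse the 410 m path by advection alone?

48.9

Hydraulic gradient i = (272.65 − 271.79) / 410 = 0.86 / 410 = 0.002098.
Darcy flux q = K · i = 1040 × 0.002098 = 2.181 m/day.
Seepage velocity v = q / n_e = 2.181 / 0.26 = 8.390 m/day.
Travel time t = L / v = 410 / 8.390 = 48.87 days.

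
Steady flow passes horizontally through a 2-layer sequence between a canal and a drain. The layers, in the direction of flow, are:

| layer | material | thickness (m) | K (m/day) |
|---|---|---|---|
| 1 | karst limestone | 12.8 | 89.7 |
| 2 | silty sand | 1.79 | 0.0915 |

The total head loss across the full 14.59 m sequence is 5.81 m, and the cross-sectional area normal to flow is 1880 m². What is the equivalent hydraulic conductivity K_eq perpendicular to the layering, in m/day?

Flow is perpendicular to layering, so the layers act in series and the equivalent K is the thickness-weighted harmonic mean.
Total thickness L = 12.8 + 1.79 = 14.59 m.
Σ(b_i/K_i) = 12.8/89.7 + 1.79/0.0915 = 19.71 d.
K_eq = L / Σ(b_i/K_i) = 14.59 / 19.71 = 0.7404 m/day.

0.740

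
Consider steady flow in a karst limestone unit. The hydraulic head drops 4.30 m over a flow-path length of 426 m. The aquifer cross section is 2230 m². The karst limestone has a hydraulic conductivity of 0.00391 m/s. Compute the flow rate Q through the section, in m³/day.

Convert K: 0.00391 m/s × 86400 = 337.8 m/day.
Hydraulic gradient i = Δh / L = 4.30 / 426 = 0.01009.
Darcy's law: Q = K · A · i = 337.8 × 2230 × 0.01009 = 7604 m³/day.

7600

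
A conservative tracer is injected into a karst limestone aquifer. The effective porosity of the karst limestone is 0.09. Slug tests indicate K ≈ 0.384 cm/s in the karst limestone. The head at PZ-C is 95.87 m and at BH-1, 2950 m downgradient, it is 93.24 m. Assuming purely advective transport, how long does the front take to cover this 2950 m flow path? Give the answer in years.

Convert K: 0.384 cm/s × 864 = 331.8 m/day.
Hydraulic gradient i = (95.87 − 93.24) / 2950 = 2.63 / 2950 = 0.0008915.
Darcy flux q = K · i = 331.8 × 0.0008915 = 0.2958 m/day.
Seepage velocity v = q / n_e = 0.2958 / 0.09 = 3.287 m/day.
Travel time t = L / v = 2950 / 3.287 = 897.6 days = 2.458 years.

2.46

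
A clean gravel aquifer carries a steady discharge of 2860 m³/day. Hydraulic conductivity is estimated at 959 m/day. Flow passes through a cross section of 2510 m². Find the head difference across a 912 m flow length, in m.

1.08

From Q = K·A·i, i = Q / (K·A) = 2860 / (959.0 × 2510) = 0.001188.
Head loss Δh = i · L = 0.001188 × 912 = 1.084 m.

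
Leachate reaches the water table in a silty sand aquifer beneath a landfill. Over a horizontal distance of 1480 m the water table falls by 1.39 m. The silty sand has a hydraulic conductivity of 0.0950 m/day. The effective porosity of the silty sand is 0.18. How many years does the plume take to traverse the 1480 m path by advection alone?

8170

Hydraulic gradient i = Δh / L = 1.39 / 1480 = 0.0009392.
Darcy flux q = K · i = 0.09500 × 0.0009392 = 8.922e-05 m/day.
Seepage velocity v = q / n_e = 8.922e-05 / 0.18 = 0.0004957 m/day.
Travel time t = L / v = 1480 / 0.0004957 = 2.986e+06 days = 8175 years.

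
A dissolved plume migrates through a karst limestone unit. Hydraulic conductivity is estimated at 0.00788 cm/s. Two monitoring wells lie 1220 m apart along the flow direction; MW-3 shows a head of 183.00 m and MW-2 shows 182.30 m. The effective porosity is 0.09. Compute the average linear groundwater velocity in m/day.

0.0434

Convert K: 0.00788 cm/s × 864 = 6.808 m/day.
Hydraulic gradient i = (183.00 − 182.30) / 1220 = 0.7 / 1220 = 0.0005738.
Darcy flux q = K · i = 6.808 × 0.0005738 = 0.003906 m/day.
Seepage velocity v = q / n_e = 0.003906 / 0.09 = 0.04340 m/day.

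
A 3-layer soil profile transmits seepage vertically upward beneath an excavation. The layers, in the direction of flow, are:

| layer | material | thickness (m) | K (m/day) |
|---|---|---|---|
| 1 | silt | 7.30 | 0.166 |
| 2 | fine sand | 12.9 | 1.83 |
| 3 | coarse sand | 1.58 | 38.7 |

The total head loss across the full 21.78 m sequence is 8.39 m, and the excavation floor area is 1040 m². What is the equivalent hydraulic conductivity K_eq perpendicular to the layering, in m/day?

Flow is perpendicular to layering, so the layers act in series and the equivalent K is the thickness-weighted harmonic mean.
Total thickness L = 7.30 + 12.9 + 1.58 = 21.78 m.
Σ(b_i/K_i) = 7.30/0.166 + 12.9/1.83 + 1.58/38.7 = 51.07 d.
K_eq = L / Σ(b_i/K_i) = 21.78 / 51.07 = 0.4265 m/day.

0.427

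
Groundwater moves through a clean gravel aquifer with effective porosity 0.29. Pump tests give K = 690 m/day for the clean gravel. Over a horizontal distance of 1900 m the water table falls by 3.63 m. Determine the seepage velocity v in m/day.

4.55

Hydraulic gradient i = Δh / L = 3.63 / 1900 = 0.001911.
Darcy flux q = K · i = 690.0 × 0.001911 = 1.318 m/day.
Seepage velocity v = q / n_e = 1.318 / 0.29 = 4.546 m/day.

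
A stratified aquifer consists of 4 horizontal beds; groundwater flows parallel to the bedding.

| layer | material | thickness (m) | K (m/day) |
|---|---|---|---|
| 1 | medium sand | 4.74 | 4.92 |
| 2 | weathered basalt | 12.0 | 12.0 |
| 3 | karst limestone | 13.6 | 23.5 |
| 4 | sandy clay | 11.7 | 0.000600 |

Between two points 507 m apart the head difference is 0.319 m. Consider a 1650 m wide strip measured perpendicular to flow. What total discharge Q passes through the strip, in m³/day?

Flow is parallel to layering, so each bed carries its own Darcy discharge and the transmissivities add.
Σ(K_i·b_i) = 4.92×4.74 + 12.0×12.0 + 23.5×13.6 + 0.000600×11.7 = 486.9 m²/day.
Hydraulic gradient i = Δh / L = 0.319 / 507 = 0.0006292.
Q = Σ(K_i·b_i) · W · i = 486.9 × 1650 × 0.0006292 = 505.5 m³/day.

506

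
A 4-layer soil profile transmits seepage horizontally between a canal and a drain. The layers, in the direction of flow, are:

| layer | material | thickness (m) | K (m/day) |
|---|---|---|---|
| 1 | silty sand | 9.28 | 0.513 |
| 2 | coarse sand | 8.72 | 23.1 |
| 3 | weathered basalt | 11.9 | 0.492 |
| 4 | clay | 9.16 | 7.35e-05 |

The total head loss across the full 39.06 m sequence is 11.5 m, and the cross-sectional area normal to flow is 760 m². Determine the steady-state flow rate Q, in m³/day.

0.0701

Flow is perpendicular to layering, so the layers act in series and the equivalent K is the thickness-weighted harmonic mean.
Total thickness L = 9.28 + 8.72 + 11.9 + 9.16 = 39.06 m.
Σ(b_i/K_i) = 9.28/0.513 + 8.72/23.1 + 11.9/0.492 + 9.16/7.35e-05 = 1.247e+05 d.
K_eq = L / Σ(b_i/K_i) = 39.06 / 1.247e+05 = 0.0003133 m/day.
Q = K_eq · A · (Δh/L) = 0.0003133 × 760 × (11.5/39.06) = 0.07011 m³/day.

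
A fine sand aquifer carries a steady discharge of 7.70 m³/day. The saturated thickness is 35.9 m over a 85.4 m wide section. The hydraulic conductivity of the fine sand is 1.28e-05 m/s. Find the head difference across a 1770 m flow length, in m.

Convert K: 1.28e-05 m/s × 86400 = 1.106 m/day.
Cross-sectional area A = 85.4 × 35.9 = 3066 m².
From Q = K·A·i, i = Q / (K·A) = 7.70 / (1.106 × 3066) = 0.002271.
Head loss Δh = i · L = 0.002271 × 1770 = 4.020 m.

4.02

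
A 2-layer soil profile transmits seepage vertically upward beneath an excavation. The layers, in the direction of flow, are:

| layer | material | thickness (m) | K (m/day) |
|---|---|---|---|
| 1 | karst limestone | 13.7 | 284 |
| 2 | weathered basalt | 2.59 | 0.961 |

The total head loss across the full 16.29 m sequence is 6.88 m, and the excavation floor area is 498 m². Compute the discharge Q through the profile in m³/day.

Flow is perpendicular to layering, so the layers act in series and the equivalent K is the thickness-weighted harmonic mean.
Total thickness L = 13.7 + 2.59 = 16.29 m.
Σ(b_i/K_i) = 13.7/284 + 2.59/0.961 = 2.743 d.
K_eq = L / Σ(b_i/K_i) = 16.29 / 2.743 = 5.938 m/day.
Q = K_eq · A · (Δh/L) = 5.938 × 498 × (6.88/16.29) = 1249 m³/day.

1250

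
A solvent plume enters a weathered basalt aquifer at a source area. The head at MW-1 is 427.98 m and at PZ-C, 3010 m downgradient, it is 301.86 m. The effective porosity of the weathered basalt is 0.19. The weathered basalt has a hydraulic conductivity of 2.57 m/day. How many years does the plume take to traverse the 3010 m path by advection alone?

Hydraulic gradient i = (427.98 − 301.86) / 3010 = 126.12 / 3010 = 0.04190.
Darcy flux q = K · i = 2.570 × 0.04190 = 0.1077 m/day.
Seepage velocity v = q / n_e = 0.1077 / 0.19 = 0.5668 m/day.
Travel time t = L / v = 3010 / 0.5668 = 5311 days = 14.54 years.

14.5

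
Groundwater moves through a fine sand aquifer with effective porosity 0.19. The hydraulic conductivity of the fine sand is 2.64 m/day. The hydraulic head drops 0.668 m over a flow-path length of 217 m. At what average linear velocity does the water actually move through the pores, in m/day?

0.0428

Hydraulic gradient i = Δh / L = 0.668 / 217 = 0.003078.
Darcy flux q = K · i = 2.640 × 0.003078 = 0.008127 m/day.
Seepage velocity v = q / n_e = 0.008127 / 0.19 = 0.04277 m/day.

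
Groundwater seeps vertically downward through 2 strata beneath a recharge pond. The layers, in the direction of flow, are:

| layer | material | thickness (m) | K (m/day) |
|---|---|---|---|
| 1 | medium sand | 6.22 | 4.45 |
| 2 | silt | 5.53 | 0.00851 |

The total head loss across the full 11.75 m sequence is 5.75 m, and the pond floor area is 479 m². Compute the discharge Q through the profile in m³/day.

Flow is perpendicular to layering, so the layers act in series and the equivalent K is the thickness-weighted harmonic mean.
Total thickness L = 6.22 + 5.53 = 11.75 m.
Σ(b_i/K_i) = 6.22/4.45 + 5.53/0.00851 = 651.2 d.
K_eq = L / Σ(b_i/K_i) = 11.75 / 651.2 = 0.01804 m/day.
Q = K_eq · A · (Δh/L) = 0.01804 × 479 × (5.75/11.75) = 4.229 m³/day.

4.23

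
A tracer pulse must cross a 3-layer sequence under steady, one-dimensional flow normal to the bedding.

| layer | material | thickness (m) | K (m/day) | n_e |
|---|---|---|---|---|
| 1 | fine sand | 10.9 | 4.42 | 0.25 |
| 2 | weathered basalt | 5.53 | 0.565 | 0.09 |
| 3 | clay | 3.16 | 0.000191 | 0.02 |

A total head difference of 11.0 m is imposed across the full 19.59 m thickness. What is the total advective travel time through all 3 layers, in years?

13.5

With flow normal to the layers, continuity requires the same specific discharge q through every layer.
Σ(b_i/K_i) = 10.9/4.42 + 5.53/0.565 + 3.16/0.000191 = 16557 d.
q = Δh / Σ(b_i/K_i) = 11.0 / 16557 = 0.0006644 m/day.
In each layer the seepage velocity is v_i = q/n_i, so the layer transit time is t_i = b_i·n_i / q:
  layer 1 (fine sand): t_1 = 10.9 × 0.25 / 0.0006644 = 4102 d
  layer 2 (weathered basalt): t_2 = 5.53 × 0.09 / 0.0006644 = 749.1 d
  layer 3 (clay): t_3 = 3.16 × 0.02 / 0.0006644 = 95.13 d
Total t = Σ t_i = 4946 days = 13.54 years.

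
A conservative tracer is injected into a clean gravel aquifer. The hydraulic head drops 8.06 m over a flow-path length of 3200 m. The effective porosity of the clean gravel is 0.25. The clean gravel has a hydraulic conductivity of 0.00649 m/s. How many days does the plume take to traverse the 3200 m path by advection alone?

Convert K: 0.00649 m/s × 86400 = 560.7 m/day.
Hydraulic gradient i = Δh / L = 8.06 / 3200 = 0.002519.
Darcy flux q = K · i = 560.7 × 0.002519 = 1.412 m/day.
Seepage velocity v = q / n_e = 1.412 / 0.25 = 5.649 m/day.
Travel time t = L / v = 3200 / 5.649 = 566.4 days.

566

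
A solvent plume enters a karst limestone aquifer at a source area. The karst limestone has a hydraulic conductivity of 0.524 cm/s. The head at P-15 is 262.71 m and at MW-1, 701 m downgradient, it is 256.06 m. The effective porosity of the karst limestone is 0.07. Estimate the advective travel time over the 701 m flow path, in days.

11.4

Convert K: 0.524 cm/s × 864 = 452.7 m/day.
Hydraulic gradient i = (262.71 − 256.06) / 701 = 6.65 / 701 = 0.009486.
Darcy flux q = K · i = 452.7 × 0.009486 = 4.295 m/day.
Seepage velocity v = q / n_e = 4.295 / 0.07 = 61.36 m/day.
Travel time t = L / v = 701 / 61.36 = 11.43 days.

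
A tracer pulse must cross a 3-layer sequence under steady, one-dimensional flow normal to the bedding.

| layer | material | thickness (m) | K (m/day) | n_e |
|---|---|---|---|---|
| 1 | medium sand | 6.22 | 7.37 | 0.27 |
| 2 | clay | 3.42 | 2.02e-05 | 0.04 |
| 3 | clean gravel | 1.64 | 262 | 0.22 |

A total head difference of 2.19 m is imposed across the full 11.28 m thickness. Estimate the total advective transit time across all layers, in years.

With flow normal to the layers, continuity requires the same specific discharge q through every layer.
Σ(b_i/K_i) = 6.22/7.37 + 3.42/2.02e-05 + 1.64/262 = 1.693e+05 d.
q = Δh / Σ(b_i/K_i) = 2.19 / 1.693e+05 = 1.294e-05 m/day.
In each layer the seepage velocity is v_i = q/n_i, so the layer transit time is t_i = b_i·n_i / q:
  layer 1 (medium sand): t_1 = 6.22 × 0.27 / 1.294e-05 = 1.298e+05 d
  layer 2 (clay): t_2 = 3.42 × 0.04 / 1.294e-05 = 10576 d
  layer 3 (clean gravel): t_3 = 1.64 × 0.22 / 1.294e-05 = 27893 d
Total t = Σ t_i = 1.683e+05 days = 460.8 years.

461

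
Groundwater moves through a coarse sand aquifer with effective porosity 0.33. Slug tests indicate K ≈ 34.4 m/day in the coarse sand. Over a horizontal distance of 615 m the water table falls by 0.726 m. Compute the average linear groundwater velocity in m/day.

Hydraulic gradient i = Δh / L = 0.726 / 615 = 0.001180.
Darcy flux q = K · i = 34.40 × 0.001180 = 0.04061 m/day.
Seepage velocity v = q / n_e = 0.04061 / 0.33 = 0.1231 m/day.

0.123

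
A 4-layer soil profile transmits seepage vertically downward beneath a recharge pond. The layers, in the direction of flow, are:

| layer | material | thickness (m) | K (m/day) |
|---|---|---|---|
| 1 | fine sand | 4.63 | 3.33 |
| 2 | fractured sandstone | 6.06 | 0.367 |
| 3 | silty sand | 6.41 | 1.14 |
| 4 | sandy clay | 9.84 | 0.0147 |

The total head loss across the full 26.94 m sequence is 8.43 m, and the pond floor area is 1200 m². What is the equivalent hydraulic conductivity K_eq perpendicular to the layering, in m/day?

Flow is perpendicular to layering, so the layers act in series and the equivalent K is the thickness-weighted harmonic mean.
Total thickness L = 4.63 + 6.06 + 6.41 + 9.84 = 26.94 m.
Σ(b_i/K_i) = 4.63/3.33 + 6.06/0.367 + 6.41/1.14 + 9.84/0.0147 = 692.9 d.
K_eq = L / Σ(b_i/K_i) = 26.94 / 692.9 = 0.03888 m/day.

0.0389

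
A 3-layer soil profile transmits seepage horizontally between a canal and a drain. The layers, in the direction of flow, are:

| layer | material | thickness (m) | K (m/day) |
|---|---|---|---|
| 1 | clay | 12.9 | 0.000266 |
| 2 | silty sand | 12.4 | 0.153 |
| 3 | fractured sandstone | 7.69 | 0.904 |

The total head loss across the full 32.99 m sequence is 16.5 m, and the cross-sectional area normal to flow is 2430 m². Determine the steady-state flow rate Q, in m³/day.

Flow is perpendicular to layering, so the layers act in series and the equivalent K is the thickness-weighted harmonic mean.
Total thickness L = 12.9 + 12.4 + 7.69 = 32.99 m.
Σ(b_i/K_i) = 12.9/0.000266 + 12.4/0.153 + 7.69/0.904 = 48586 d.
K_eq = L / Σ(b_i/K_i) = 32.99 / 48586 = 0.0006790 m/day.
Q = K_eq · A · (Δh/L) = 0.0006790 × 2430 × (16.5/32.99) = 0.8252 m³/day.

0.825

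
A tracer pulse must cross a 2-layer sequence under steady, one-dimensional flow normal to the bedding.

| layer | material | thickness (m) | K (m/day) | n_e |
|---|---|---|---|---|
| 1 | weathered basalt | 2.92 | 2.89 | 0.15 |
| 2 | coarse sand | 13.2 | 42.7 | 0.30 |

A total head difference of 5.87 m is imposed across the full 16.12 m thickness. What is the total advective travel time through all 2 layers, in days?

With flow normal to the layers, continuity requires the same specific discharge q through every layer.
Σ(b_i/K_i) = 2.92/2.89 + 13.2/42.7 = 1.320 d.
q = Δh / Σ(b_i/K_i) = 5.87 / 1.320 = 4.449 m/day.
In each layer the seepage velocity is v_i = q/n_i, so the layer transit time is t_i = b_i·n_i / q:
  layer 1 (weathered basalt): t_1 = 2.92 × 0.15 / 4.449 = 0.09846 d
  layer 2 (coarse sand): t_2 = 13.2 × 0.30 / 4.449 = 0.8902 d
Total t = Σ t_i = 0.9886 days.

0.989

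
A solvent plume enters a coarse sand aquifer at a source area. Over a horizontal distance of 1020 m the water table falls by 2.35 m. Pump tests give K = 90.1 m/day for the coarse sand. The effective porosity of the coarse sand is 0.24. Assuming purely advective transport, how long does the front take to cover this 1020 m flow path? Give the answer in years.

3.23

Hydraulic gradient i = Δh / L = 2.35 / 1020 = 0.002304.
Darcy flux q = K · i = 90.10 × 0.002304 = 0.2076 m/day.
Seepage velocity v = q / n_e = 0.2076 / 0.24 = 0.8649 m/day.
Travel time t = L / v = 1020 / 0.8649 = 1179 days = 3.229 years.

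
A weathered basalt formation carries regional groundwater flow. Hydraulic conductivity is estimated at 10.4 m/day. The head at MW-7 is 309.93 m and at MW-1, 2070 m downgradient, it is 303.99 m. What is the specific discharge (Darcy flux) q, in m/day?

0.0298

Hydraulic gradient i = (309.93 − 303.99) / 2070 = 5.94 / 2070 = 0.002870.
Specific discharge q = K · i = 10.40 × 0.002870 = 0.02984 m/day.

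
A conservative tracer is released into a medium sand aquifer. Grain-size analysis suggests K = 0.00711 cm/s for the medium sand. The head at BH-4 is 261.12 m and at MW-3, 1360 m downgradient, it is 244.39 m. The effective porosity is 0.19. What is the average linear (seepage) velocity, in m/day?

0.398

Convert K: 0.00711 cm/s × 864 = 6.143 m/day.
Hydraulic gradient i = (261.12 − 244.39) / 1360 = 16.73 / 1360 = 0.01230.
Darcy flux q = K · i = 6.143 × 0.01230 = 0.07557 m/day.
Seepage velocity v = q / n_e = 0.07557 / 0.19 = 0.3977 m/day.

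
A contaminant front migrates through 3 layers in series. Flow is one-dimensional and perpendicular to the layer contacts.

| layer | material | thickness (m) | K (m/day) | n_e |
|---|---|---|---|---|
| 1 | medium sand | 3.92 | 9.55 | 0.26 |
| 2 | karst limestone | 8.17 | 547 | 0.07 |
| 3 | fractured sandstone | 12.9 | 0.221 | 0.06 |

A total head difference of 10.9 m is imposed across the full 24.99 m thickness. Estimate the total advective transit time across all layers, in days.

12.8

With flow normal to the layers, continuity requires the same specific discharge q through every layer.
Σ(b_i/K_i) = 3.92/9.55 + 8.17/547 + 12.9/0.221 = 58.80 d.
q = Δh / Σ(b_i/K_i) = 10.9 / 58.80 = 0.1854 m/day.
In each layer the seepage velocity is v_i = q/n_i, so the layer transit time is t_i = b_i·n_i / q:
  layer 1 (medium sand): t_1 = 3.92 × 0.26 / 0.1854 = 5.498 d
  layer 2 (karst limestone): t_2 = 8.17 × 0.07 / 0.1854 = 3.085 d
  layer 3 (fractured sandstone): t_3 = 12.9 × 0.06 / 0.1854 = 4.175 d
Total t = Σ t_i = 12.76 days.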